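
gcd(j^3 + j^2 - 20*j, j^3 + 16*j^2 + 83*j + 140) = j + 5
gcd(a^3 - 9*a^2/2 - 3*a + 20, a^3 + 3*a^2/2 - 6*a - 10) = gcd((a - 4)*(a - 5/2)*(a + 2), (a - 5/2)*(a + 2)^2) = a^2 - a/2 - 5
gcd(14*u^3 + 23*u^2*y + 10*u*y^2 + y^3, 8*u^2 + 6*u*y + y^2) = 2*u + y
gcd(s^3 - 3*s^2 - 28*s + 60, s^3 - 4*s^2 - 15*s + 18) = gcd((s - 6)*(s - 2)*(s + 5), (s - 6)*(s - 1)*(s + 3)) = s - 6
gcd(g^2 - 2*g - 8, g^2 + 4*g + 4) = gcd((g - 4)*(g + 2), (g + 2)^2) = g + 2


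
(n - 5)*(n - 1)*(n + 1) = n^3 - 5*n^2 - n + 5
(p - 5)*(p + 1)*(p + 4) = p^3 - 21*p - 20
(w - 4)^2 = w^2 - 8*w + 16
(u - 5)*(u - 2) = u^2 - 7*u + 10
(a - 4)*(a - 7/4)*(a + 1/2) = a^3 - 21*a^2/4 + 33*a/8 + 7/2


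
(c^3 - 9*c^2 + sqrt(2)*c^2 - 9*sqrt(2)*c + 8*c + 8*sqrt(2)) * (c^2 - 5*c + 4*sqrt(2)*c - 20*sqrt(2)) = c^5 - 14*c^4 + 5*sqrt(2)*c^4 - 70*sqrt(2)*c^3 + 61*c^3 - 152*c^2 + 265*sqrt(2)*c^2 - 200*sqrt(2)*c + 424*c - 320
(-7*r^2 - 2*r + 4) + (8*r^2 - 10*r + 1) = r^2 - 12*r + 5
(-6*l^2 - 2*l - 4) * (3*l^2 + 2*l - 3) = -18*l^4 - 18*l^3 + 2*l^2 - 2*l + 12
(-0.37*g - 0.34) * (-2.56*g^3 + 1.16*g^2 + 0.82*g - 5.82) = 0.9472*g^4 + 0.4412*g^3 - 0.6978*g^2 + 1.8746*g + 1.9788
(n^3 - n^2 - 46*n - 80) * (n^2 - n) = n^5 - 2*n^4 - 45*n^3 - 34*n^2 + 80*n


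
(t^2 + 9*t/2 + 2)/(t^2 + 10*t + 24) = (t + 1/2)/(t + 6)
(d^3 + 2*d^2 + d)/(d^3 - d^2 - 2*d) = (d + 1)/(d - 2)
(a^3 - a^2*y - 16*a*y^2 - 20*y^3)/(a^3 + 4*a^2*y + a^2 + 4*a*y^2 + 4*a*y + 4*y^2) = (a - 5*y)/(a + 1)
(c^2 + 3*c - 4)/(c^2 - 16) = (c - 1)/(c - 4)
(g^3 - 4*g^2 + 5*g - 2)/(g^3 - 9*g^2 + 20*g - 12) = (g - 1)/(g - 6)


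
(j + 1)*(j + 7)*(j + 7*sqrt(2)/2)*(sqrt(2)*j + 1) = sqrt(2)*j^4 + 8*j^3 + 8*sqrt(2)*j^3 + 21*sqrt(2)*j^2/2 + 64*j^2 + 28*sqrt(2)*j + 56*j + 49*sqrt(2)/2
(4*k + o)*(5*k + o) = 20*k^2 + 9*k*o + o^2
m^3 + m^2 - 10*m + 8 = (m - 2)*(m - 1)*(m + 4)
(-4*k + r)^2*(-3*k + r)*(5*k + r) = -240*k^4 + 152*k^3*r - 15*k^2*r^2 - 6*k*r^3 + r^4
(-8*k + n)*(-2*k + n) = 16*k^2 - 10*k*n + n^2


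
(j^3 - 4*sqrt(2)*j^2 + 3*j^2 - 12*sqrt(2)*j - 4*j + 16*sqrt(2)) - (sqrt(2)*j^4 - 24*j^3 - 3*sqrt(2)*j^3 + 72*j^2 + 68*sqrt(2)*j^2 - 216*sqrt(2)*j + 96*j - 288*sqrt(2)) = -sqrt(2)*j^4 + 3*sqrt(2)*j^3 + 25*j^3 - 72*sqrt(2)*j^2 - 69*j^2 - 100*j + 204*sqrt(2)*j + 304*sqrt(2)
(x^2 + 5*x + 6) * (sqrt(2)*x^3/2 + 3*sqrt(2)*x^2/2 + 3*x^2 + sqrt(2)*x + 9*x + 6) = sqrt(2)*x^5/2 + 3*x^4 + 4*sqrt(2)*x^4 + 23*sqrt(2)*x^3/2 + 24*x^3 + 14*sqrt(2)*x^2 + 69*x^2 + 6*sqrt(2)*x + 84*x + 36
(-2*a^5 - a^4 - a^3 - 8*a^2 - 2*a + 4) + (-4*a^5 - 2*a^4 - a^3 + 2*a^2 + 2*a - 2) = -6*a^5 - 3*a^4 - 2*a^3 - 6*a^2 + 2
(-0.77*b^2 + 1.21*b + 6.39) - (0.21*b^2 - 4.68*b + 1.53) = -0.98*b^2 + 5.89*b + 4.86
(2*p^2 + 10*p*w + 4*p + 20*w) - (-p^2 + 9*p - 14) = 3*p^2 + 10*p*w - 5*p + 20*w + 14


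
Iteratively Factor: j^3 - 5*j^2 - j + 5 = (j - 1)*(j^2 - 4*j - 5) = (j - 1)*(j + 1)*(j - 5)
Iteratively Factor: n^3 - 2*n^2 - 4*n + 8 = (n - 2)*(n^2 - 4) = (n - 2)^2*(n + 2)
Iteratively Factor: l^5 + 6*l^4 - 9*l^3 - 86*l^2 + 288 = (l + 4)*(l^4 + 2*l^3 - 17*l^2 - 18*l + 72) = (l + 4)^2*(l^3 - 2*l^2 - 9*l + 18) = (l - 3)*(l + 4)^2*(l^2 + l - 6) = (l - 3)*(l + 3)*(l + 4)^2*(l - 2)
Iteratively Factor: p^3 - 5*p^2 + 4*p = (p - 1)*(p^2 - 4*p) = p*(p - 1)*(p - 4)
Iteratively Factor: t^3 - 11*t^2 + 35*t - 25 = (t - 5)*(t^2 - 6*t + 5) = (t - 5)*(t - 1)*(t - 5)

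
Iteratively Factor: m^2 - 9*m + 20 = (m - 5)*(m - 4)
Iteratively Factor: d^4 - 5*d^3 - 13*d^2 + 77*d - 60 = (d - 1)*(d^3 - 4*d^2 - 17*d + 60) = (d - 3)*(d - 1)*(d^2 - d - 20) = (d - 3)*(d - 1)*(d + 4)*(d - 5)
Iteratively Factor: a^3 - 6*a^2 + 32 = (a + 2)*(a^2 - 8*a + 16) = (a - 4)*(a + 2)*(a - 4)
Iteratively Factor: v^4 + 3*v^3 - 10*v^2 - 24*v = (v - 3)*(v^3 + 6*v^2 + 8*v) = (v - 3)*(v + 4)*(v^2 + 2*v) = v*(v - 3)*(v + 4)*(v + 2)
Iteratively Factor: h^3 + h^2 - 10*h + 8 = (h + 4)*(h^2 - 3*h + 2) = (h - 1)*(h + 4)*(h - 2)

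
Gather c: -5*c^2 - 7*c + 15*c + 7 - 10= -5*c^2 + 8*c - 3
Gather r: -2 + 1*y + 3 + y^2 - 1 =y^2 + y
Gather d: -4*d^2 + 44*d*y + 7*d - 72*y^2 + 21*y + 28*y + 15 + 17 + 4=-4*d^2 + d*(44*y + 7) - 72*y^2 + 49*y + 36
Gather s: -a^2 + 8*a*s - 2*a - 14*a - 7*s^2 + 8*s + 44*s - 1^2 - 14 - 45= -a^2 - 16*a - 7*s^2 + s*(8*a + 52) - 60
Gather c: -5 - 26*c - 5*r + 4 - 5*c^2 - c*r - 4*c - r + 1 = -5*c^2 + c*(-r - 30) - 6*r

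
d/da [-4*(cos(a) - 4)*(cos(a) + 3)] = -4*sin(a) + 4*sin(2*a)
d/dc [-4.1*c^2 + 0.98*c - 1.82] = 0.98 - 8.2*c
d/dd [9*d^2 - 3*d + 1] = 18*d - 3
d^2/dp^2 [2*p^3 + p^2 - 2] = 12*p + 2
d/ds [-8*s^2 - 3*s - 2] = -16*s - 3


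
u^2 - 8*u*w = u*(u - 8*w)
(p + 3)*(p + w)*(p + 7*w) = p^3 + 8*p^2*w + 3*p^2 + 7*p*w^2 + 24*p*w + 21*w^2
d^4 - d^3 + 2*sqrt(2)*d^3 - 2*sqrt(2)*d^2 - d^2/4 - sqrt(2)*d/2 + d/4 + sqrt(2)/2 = (d - 1)*(d - 1/2)*(d + 1/2)*(d + 2*sqrt(2))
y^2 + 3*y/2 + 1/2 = (y + 1/2)*(y + 1)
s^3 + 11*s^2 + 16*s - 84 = (s - 2)*(s + 6)*(s + 7)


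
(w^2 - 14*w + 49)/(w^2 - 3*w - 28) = (w - 7)/(w + 4)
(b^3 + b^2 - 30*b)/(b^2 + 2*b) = (b^2 + b - 30)/(b + 2)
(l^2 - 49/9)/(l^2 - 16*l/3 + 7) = (l + 7/3)/(l - 3)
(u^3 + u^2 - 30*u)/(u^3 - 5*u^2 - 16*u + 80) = u*(u + 6)/(u^2 - 16)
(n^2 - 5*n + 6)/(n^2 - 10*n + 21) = (n - 2)/(n - 7)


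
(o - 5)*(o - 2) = o^2 - 7*o + 10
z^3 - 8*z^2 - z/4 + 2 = (z - 8)*(z - 1/2)*(z + 1/2)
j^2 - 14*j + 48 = (j - 8)*(j - 6)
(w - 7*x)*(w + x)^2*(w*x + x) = w^4*x - 5*w^3*x^2 + w^3*x - 13*w^2*x^3 - 5*w^2*x^2 - 7*w*x^4 - 13*w*x^3 - 7*x^4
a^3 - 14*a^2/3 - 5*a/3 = a*(a - 5)*(a + 1/3)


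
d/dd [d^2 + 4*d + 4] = 2*d + 4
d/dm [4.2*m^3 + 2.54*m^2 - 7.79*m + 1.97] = 12.6*m^2 + 5.08*m - 7.79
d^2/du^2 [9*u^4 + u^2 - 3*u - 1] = 108*u^2 + 2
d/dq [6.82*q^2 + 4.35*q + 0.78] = 13.64*q + 4.35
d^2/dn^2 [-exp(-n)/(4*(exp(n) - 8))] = (-exp(2*n) + 6*exp(n) - 16)*exp(-n)/(exp(3*n) - 24*exp(2*n) + 192*exp(n) - 512)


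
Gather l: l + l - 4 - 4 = 2*l - 8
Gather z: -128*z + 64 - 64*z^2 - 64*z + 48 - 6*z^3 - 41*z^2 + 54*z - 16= -6*z^3 - 105*z^2 - 138*z + 96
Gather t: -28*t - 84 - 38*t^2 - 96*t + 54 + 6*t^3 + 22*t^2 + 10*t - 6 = 6*t^3 - 16*t^2 - 114*t - 36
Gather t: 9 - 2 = 7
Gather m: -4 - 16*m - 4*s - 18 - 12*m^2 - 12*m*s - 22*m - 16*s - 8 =-12*m^2 + m*(-12*s - 38) - 20*s - 30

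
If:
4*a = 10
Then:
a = 5/2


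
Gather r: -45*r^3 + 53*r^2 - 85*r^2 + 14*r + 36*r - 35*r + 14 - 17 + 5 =-45*r^3 - 32*r^2 + 15*r + 2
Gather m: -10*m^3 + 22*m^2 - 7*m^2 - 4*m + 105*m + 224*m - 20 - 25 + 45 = -10*m^3 + 15*m^2 + 325*m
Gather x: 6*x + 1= 6*x + 1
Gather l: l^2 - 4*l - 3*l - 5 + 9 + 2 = l^2 - 7*l + 6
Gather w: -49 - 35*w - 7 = -35*w - 56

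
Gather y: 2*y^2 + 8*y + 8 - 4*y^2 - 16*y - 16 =-2*y^2 - 8*y - 8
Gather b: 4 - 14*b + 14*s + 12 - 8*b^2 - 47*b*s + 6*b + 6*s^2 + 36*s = -8*b^2 + b*(-47*s - 8) + 6*s^2 + 50*s + 16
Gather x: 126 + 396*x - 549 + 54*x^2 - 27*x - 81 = 54*x^2 + 369*x - 504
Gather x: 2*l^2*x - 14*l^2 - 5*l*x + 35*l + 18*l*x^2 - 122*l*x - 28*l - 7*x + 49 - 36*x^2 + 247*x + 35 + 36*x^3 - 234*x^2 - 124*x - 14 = -14*l^2 + 7*l + 36*x^3 + x^2*(18*l - 270) + x*(2*l^2 - 127*l + 116) + 70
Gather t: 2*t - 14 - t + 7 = t - 7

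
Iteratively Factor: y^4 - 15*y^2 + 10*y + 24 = (y - 2)*(y^3 + 2*y^2 - 11*y - 12) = (y - 2)*(y + 4)*(y^2 - 2*y - 3) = (y - 3)*(y - 2)*(y + 4)*(y + 1)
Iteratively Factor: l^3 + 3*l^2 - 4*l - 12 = (l - 2)*(l^2 + 5*l + 6) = (l - 2)*(l + 2)*(l + 3)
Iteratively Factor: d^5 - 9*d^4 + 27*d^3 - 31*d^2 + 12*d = (d - 3)*(d^4 - 6*d^3 + 9*d^2 - 4*d) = d*(d - 3)*(d^3 - 6*d^2 + 9*d - 4) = d*(d - 3)*(d - 1)*(d^2 - 5*d + 4) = d*(d - 4)*(d - 3)*(d - 1)*(d - 1)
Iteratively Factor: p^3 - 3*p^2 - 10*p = (p)*(p^2 - 3*p - 10) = p*(p - 5)*(p + 2)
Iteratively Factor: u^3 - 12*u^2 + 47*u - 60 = (u - 4)*(u^2 - 8*u + 15) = (u - 5)*(u - 4)*(u - 3)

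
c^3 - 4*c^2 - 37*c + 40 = (c - 8)*(c - 1)*(c + 5)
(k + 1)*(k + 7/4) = k^2 + 11*k/4 + 7/4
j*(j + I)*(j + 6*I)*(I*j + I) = I*j^4 - 7*j^3 + I*j^3 - 7*j^2 - 6*I*j^2 - 6*I*j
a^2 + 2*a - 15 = (a - 3)*(a + 5)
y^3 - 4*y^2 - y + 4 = (y - 4)*(y - 1)*(y + 1)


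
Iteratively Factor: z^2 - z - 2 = (z + 1)*(z - 2)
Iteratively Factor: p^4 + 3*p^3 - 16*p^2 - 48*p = (p + 4)*(p^3 - p^2 - 12*p) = (p + 3)*(p + 4)*(p^2 - 4*p) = p*(p + 3)*(p + 4)*(p - 4)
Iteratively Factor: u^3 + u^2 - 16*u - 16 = (u + 4)*(u^2 - 3*u - 4) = (u - 4)*(u + 4)*(u + 1)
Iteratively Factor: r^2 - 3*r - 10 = (r + 2)*(r - 5)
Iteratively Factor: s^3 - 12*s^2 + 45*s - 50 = (s - 5)*(s^2 - 7*s + 10) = (s - 5)*(s - 2)*(s - 5)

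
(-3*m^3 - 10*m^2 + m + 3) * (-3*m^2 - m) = 9*m^5 + 33*m^4 + 7*m^3 - 10*m^2 - 3*m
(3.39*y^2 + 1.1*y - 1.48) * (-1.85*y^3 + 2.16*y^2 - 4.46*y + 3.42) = -6.2715*y^5 + 5.2874*y^4 - 10.0054*y^3 + 3.491*y^2 + 10.3628*y - 5.0616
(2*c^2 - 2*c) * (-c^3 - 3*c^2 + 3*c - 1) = -2*c^5 - 4*c^4 + 12*c^3 - 8*c^2 + 2*c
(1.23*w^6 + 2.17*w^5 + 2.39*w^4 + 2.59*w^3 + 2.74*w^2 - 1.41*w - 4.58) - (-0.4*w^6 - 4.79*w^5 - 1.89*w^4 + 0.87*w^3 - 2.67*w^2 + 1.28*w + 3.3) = 1.63*w^6 + 6.96*w^5 + 4.28*w^4 + 1.72*w^3 + 5.41*w^2 - 2.69*w - 7.88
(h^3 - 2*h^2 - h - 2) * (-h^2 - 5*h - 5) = -h^5 - 3*h^4 + 6*h^3 + 17*h^2 + 15*h + 10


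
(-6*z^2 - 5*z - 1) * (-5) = 30*z^2 + 25*z + 5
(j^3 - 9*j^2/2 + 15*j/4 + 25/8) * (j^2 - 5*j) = j^5 - 19*j^4/2 + 105*j^3/4 - 125*j^2/8 - 125*j/8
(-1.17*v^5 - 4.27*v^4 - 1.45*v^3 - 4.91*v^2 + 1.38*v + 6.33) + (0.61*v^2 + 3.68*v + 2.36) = -1.17*v^5 - 4.27*v^4 - 1.45*v^3 - 4.3*v^2 + 5.06*v + 8.69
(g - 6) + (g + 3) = 2*g - 3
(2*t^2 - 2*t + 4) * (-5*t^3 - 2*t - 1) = -10*t^5 + 10*t^4 - 24*t^3 + 2*t^2 - 6*t - 4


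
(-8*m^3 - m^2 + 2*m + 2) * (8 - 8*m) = 64*m^4 - 56*m^3 - 24*m^2 + 16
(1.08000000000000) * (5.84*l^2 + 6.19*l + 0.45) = 6.3072*l^2 + 6.6852*l + 0.486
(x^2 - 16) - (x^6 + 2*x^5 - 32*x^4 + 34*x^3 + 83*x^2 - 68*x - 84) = -x^6 - 2*x^5 + 32*x^4 - 34*x^3 - 82*x^2 + 68*x + 68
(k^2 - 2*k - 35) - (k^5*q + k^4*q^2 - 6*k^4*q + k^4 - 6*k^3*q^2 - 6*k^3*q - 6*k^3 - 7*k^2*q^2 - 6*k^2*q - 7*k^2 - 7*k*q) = -k^5*q - k^4*q^2 + 6*k^4*q - k^4 + 6*k^3*q^2 + 6*k^3*q + 6*k^3 + 7*k^2*q^2 + 6*k^2*q + 8*k^2 + 7*k*q - 2*k - 35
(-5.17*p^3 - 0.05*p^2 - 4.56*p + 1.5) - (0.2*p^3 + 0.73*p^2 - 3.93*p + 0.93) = -5.37*p^3 - 0.78*p^2 - 0.629999999999999*p + 0.57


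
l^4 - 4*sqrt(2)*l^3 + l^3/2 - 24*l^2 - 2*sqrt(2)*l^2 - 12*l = l*(l + 1/2)*(l - 6*sqrt(2))*(l + 2*sqrt(2))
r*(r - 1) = r^2 - r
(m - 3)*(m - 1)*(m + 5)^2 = m^4 + 6*m^3 - 12*m^2 - 70*m + 75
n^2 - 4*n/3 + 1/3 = (n - 1)*(n - 1/3)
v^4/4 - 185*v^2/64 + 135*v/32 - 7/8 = (v/4 + 1)*(v - 2)*(v - 7/4)*(v - 1/4)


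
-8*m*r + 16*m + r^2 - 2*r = (-8*m + r)*(r - 2)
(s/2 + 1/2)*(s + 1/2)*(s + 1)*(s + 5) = s^4/2 + 15*s^3/4 + 29*s^2/4 + 21*s/4 + 5/4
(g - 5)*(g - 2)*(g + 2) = g^3 - 5*g^2 - 4*g + 20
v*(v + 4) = v^2 + 4*v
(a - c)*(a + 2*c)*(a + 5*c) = a^3 + 6*a^2*c + 3*a*c^2 - 10*c^3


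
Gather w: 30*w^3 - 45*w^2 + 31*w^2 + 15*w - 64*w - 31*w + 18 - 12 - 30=30*w^3 - 14*w^2 - 80*w - 24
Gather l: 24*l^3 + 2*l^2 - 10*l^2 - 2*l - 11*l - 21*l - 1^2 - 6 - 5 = 24*l^3 - 8*l^2 - 34*l - 12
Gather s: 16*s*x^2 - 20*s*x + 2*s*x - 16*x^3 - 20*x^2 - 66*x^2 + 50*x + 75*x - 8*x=s*(16*x^2 - 18*x) - 16*x^3 - 86*x^2 + 117*x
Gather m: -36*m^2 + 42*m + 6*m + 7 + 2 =-36*m^2 + 48*m + 9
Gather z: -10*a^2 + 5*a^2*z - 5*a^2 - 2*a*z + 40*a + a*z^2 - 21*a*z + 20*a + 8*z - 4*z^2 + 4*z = -15*a^2 + 60*a + z^2*(a - 4) + z*(5*a^2 - 23*a + 12)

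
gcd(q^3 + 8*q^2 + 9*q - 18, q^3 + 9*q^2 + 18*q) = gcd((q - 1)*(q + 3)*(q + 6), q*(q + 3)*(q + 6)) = q^2 + 9*q + 18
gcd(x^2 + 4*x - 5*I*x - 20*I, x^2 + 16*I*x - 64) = 1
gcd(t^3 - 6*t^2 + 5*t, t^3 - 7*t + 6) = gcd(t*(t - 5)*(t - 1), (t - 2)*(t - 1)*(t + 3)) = t - 1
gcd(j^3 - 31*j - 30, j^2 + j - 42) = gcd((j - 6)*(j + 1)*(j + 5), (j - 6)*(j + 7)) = j - 6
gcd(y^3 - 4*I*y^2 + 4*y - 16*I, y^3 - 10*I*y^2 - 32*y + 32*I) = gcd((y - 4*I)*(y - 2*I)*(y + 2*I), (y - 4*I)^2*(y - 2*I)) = y^2 - 6*I*y - 8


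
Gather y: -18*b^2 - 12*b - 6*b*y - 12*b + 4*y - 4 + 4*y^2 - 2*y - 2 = -18*b^2 - 24*b + 4*y^2 + y*(2 - 6*b) - 6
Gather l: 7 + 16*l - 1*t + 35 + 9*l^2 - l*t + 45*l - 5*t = 9*l^2 + l*(61 - t) - 6*t + 42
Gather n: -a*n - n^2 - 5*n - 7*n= -n^2 + n*(-a - 12)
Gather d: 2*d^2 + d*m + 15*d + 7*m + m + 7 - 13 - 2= 2*d^2 + d*(m + 15) + 8*m - 8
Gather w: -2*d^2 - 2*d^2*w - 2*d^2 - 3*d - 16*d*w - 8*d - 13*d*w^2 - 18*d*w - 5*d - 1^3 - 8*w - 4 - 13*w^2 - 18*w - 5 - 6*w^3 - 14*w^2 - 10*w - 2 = -4*d^2 - 16*d - 6*w^3 + w^2*(-13*d - 27) + w*(-2*d^2 - 34*d - 36) - 12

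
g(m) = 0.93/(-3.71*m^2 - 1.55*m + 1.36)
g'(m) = 0.93*(7.42*m + 1.55)/(-3.71*m^2 - 1.55*m + 1.36)^2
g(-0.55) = 0.85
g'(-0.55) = -1.98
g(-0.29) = 0.62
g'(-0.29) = -0.25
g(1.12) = -0.18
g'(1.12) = 0.36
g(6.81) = -0.01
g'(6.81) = 0.00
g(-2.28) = -0.06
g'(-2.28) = -0.07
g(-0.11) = 0.63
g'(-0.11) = 0.31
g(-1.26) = -0.36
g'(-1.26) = -1.09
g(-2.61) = -0.05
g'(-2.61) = -0.04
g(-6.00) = -0.01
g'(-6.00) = -0.00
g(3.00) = -0.03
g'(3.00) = 0.02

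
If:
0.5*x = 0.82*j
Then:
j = 0.609756097560976*x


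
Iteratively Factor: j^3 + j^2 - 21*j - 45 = (j + 3)*(j^2 - 2*j - 15) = (j + 3)^2*(j - 5)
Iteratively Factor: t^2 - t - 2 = (t + 1)*(t - 2)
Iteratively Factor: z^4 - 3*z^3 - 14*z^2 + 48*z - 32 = (z - 2)*(z^3 - z^2 - 16*z + 16) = (z - 2)*(z + 4)*(z^2 - 5*z + 4) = (z - 2)*(z - 1)*(z + 4)*(z - 4)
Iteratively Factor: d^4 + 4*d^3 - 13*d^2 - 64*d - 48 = (d - 4)*(d^3 + 8*d^2 + 19*d + 12) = (d - 4)*(d + 3)*(d^2 + 5*d + 4) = (d - 4)*(d + 3)*(d + 4)*(d + 1)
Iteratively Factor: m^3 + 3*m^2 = (m)*(m^2 + 3*m) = m^2*(m + 3)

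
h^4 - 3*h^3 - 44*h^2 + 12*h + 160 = (h - 8)*(h - 2)*(h + 2)*(h + 5)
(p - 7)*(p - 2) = p^2 - 9*p + 14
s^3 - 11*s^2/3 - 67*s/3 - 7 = (s - 7)*(s + 1/3)*(s + 3)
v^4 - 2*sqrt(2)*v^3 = v^3*(v - 2*sqrt(2))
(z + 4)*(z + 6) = z^2 + 10*z + 24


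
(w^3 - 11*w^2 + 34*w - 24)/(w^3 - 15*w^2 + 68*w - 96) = (w^2 - 7*w + 6)/(w^2 - 11*w + 24)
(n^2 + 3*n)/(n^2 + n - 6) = n/(n - 2)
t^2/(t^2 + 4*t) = t/(t + 4)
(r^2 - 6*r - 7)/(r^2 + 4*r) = (r^2 - 6*r - 7)/(r*(r + 4))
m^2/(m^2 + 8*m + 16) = m^2/(m^2 + 8*m + 16)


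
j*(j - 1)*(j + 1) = j^3 - j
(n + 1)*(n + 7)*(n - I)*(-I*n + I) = -I*n^4 - n^3 - 7*I*n^3 - 7*n^2 + I*n^2 + n + 7*I*n + 7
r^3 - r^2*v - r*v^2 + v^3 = (r - v)^2*(r + v)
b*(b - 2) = b^2 - 2*b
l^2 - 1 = (l - 1)*(l + 1)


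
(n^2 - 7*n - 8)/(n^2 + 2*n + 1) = (n - 8)/(n + 1)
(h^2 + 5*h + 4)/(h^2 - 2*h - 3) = (h + 4)/(h - 3)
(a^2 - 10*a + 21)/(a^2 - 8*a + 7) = (a - 3)/(a - 1)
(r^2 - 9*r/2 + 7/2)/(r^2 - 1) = (r - 7/2)/(r + 1)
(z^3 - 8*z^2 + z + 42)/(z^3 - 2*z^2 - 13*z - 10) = (z^2 - 10*z + 21)/(z^2 - 4*z - 5)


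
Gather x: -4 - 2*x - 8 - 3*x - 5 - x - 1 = -6*x - 18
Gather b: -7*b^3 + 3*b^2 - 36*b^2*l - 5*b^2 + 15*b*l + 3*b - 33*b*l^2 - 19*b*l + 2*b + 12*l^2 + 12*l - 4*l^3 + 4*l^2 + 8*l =-7*b^3 + b^2*(-36*l - 2) + b*(-33*l^2 - 4*l + 5) - 4*l^3 + 16*l^2 + 20*l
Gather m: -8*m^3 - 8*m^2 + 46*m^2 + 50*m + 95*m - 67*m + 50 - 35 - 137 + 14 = -8*m^3 + 38*m^2 + 78*m - 108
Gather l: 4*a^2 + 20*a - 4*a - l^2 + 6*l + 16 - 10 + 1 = 4*a^2 + 16*a - l^2 + 6*l + 7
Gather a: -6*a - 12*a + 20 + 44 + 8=72 - 18*a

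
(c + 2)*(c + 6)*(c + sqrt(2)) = c^3 + sqrt(2)*c^2 + 8*c^2 + 8*sqrt(2)*c + 12*c + 12*sqrt(2)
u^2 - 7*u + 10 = (u - 5)*(u - 2)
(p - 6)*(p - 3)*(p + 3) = p^3 - 6*p^2 - 9*p + 54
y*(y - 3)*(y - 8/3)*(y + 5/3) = y^4 - 4*y^3 - 13*y^2/9 + 40*y/3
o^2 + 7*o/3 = o*(o + 7/3)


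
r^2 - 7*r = r*(r - 7)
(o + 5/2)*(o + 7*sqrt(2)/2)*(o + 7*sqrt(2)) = o^3 + 5*o^2/2 + 21*sqrt(2)*o^2/2 + 105*sqrt(2)*o/4 + 49*o + 245/2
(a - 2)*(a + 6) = a^2 + 4*a - 12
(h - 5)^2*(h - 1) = h^3 - 11*h^2 + 35*h - 25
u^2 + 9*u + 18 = (u + 3)*(u + 6)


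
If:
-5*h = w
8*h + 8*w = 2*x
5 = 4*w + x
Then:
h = -5/36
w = 25/36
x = 20/9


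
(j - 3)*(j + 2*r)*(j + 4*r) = j^3 + 6*j^2*r - 3*j^2 + 8*j*r^2 - 18*j*r - 24*r^2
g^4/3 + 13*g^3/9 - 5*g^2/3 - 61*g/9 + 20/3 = (g/3 + 1)*(g - 5/3)*(g - 1)*(g + 4)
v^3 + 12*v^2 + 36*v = v*(v + 6)^2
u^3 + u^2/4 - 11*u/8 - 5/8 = (u - 5/4)*(u + 1/2)*(u + 1)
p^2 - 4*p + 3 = (p - 3)*(p - 1)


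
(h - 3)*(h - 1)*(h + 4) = h^3 - 13*h + 12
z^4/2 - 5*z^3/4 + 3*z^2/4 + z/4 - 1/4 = (z/2 + 1/4)*(z - 1)^3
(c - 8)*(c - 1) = c^2 - 9*c + 8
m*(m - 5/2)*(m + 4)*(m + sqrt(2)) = m^4 + sqrt(2)*m^3 + 3*m^3/2 - 10*m^2 + 3*sqrt(2)*m^2/2 - 10*sqrt(2)*m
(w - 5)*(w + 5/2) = w^2 - 5*w/2 - 25/2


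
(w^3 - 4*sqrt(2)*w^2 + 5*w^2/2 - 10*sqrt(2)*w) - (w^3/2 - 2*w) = w^3/2 - 4*sqrt(2)*w^2 + 5*w^2/2 - 10*sqrt(2)*w + 2*w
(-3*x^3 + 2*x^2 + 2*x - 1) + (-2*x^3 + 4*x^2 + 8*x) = -5*x^3 + 6*x^2 + 10*x - 1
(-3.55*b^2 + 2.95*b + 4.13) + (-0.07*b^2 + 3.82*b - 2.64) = -3.62*b^2 + 6.77*b + 1.49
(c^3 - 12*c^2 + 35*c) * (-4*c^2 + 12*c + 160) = -4*c^5 + 60*c^4 - 124*c^3 - 1500*c^2 + 5600*c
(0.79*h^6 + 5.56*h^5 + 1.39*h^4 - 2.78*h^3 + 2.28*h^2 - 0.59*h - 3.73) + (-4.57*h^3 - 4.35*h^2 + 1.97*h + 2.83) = 0.79*h^6 + 5.56*h^5 + 1.39*h^4 - 7.35*h^3 - 2.07*h^2 + 1.38*h - 0.9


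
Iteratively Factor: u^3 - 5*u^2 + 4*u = (u - 1)*(u^2 - 4*u) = u*(u - 1)*(u - 4)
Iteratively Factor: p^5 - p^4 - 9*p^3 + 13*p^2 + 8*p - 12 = (p - 1)*(p^4 - 9*p^2 + 4*p + 12) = (p - 1)*(p + 3)*(p^3 - 3*p^2 + 4) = (p - 2)*(p - 1)*(p + 3)*(p^2 - p - 2) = (p - 2)^2*(p - 1)*(p + 3)*(p + 1)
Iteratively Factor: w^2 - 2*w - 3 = (w + 1)*(w - 3)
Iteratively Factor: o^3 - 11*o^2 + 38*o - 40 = (o - 2)*(o^2 - 9*o + 20) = (o - 5)*(o - 2)*(o - 4)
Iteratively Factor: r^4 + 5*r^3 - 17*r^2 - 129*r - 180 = (r + 4)*(r^3 + r^2 - 21*r - 45) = (r - 5)*(r + 4)*(r^2 + 6*r + 9) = (r - 5)*(r + 3)*(r + 4)*(r + 3)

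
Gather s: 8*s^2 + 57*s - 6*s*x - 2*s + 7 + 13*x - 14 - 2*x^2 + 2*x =8*s^2 + s*(55 - 6*x) - 2*x^2 + 15*x - 7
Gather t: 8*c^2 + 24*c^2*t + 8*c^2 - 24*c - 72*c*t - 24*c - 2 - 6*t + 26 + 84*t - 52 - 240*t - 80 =16*c^2 - 48*c + t*(24*c^2 - 72*c - 162) - 108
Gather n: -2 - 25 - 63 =-90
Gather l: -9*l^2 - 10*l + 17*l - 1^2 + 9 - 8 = -9*l^2 + 7*l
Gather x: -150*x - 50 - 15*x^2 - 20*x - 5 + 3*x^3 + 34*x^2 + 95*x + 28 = 3*x^3 + 19*x^2 - 75*x - 27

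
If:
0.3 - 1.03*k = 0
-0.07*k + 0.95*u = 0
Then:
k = 0.29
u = 0.02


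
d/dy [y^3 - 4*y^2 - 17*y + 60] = 3*y^2 - 8*y - 17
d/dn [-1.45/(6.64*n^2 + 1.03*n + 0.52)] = (19.256*n + 1.4935)/(6.64*n^2 + 1.03*n + 0.52)^2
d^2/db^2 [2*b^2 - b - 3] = 4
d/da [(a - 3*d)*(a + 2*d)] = 2*a - d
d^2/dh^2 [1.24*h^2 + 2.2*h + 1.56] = 2.48000000000000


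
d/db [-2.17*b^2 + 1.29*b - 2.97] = 1.29 - 4.34*b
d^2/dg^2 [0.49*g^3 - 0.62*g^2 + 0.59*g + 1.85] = 2.94*g - 1.24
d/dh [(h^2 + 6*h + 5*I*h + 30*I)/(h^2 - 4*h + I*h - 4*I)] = (h^2*(-10 - 4*I) - 68*I*h + 50 + 96*I)/(h^4 + h^3*(-8 + 2*I) + h^2*(15 - 16*I) + h*(8 + 32*I) - 16)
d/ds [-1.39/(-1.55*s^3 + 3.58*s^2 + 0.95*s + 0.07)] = (-6.4635*s^2 + 9.9524*s + 1.3205)/(-1.55*s^3 + 3.58*s^2 + 0.95*s + 0.07)^2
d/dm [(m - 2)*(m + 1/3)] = 2*m - 5/3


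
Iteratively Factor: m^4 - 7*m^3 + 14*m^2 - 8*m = (m - 2)*(m^3 - 5*m^2 + 4*m) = (m - 2)*(m - 1)*(m^2 - 4*m) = (m - 4)*(m - 2)*(m - 1)*(m)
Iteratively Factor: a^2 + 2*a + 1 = (a + 1)*(a + 1)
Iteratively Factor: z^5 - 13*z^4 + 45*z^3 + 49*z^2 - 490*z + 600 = (z + 3)*(z^4 - 16*z^3 + 93*z^2 - 230*z + 200) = (z - 2)*(z + 3)*(z^3 - 14*z^2 + 65*z - 100) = (z - 5)*(z - 2)*(z + 3)*(z^2 - 9*z + 20) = (z - 5)*(z - 4)*(z - 2)*(z + 3)*(z - 5)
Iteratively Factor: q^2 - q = (q - 1)*(q)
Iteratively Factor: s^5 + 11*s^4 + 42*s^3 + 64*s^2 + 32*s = (s + 4)*(s^4 + 7*s^3 + 14*s^2 + 8*s) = (s + 4)^2*(s^3 + 3*s^2 + 2*s) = (s + 1)*(s + 4)^2*(s^2 + 2*s) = s*(s + 1)*(s + 4)^2*(s + 2)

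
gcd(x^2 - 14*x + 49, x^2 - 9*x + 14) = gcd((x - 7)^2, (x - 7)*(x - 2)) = x - 7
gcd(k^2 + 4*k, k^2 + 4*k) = k^2 + 4*k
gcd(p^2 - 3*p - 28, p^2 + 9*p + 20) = p + 4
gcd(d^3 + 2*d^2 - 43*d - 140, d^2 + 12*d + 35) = d + 5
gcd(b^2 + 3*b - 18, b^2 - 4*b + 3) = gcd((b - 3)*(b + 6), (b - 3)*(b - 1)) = b - 3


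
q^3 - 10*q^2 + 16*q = q*(q - 8)*(q - 2)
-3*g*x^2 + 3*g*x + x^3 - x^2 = x*(-3*g + x)*(x - 1)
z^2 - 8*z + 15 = (z - 5)*(z - 3)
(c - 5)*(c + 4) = c^2 - c - 20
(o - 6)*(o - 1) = o^2 - 7*o + 6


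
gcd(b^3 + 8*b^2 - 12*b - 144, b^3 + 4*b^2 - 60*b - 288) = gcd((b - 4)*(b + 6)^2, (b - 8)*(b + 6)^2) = b^2 + 12*b + 36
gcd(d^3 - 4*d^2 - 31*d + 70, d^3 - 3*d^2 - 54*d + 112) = d - 2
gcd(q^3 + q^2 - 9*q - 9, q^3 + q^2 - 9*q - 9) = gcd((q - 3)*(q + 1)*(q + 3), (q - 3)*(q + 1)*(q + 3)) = q^3 + q^2 - 9*q - 9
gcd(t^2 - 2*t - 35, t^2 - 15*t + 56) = t - 7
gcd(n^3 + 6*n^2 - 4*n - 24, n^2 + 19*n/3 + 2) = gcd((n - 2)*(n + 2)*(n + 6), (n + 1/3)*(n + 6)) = n + 6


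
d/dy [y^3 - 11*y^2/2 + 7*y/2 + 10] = 3*y^2 - 11*y + 7/2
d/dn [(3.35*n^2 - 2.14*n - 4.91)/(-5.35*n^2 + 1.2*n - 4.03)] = (-7.429*n^2 - 79.538*n + 14.5162)/(28.6225*n^4 - 12.84*n^3 + 44.561*n^2 - 9.672*n + 16.2409)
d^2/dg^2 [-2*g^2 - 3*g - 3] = -4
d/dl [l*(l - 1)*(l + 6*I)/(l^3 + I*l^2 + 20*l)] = (l^2*(1 - 5*I) + l*(40 + 12*I) - 26 + 120*I)/(l^4 + 2*I*l^3 + 39*l^2 + 40*I*l + 400)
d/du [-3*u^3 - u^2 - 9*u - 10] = -9*u^2 - 2*u - 9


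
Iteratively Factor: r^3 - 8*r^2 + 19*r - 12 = (r - 1)*(r^2 - 7*r + 12) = (r - 3)*(r - 1)*(r - 4)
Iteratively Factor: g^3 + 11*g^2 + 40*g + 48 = (g + 3)*(g^2 + 8*g + 16) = (g + 3)*(g + 4)*(g + 4)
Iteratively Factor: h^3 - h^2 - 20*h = (h + 4)*(h^2 - 5*h) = (h - 5)*(h + 4)*(h)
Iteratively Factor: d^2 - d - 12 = (d - 4)*(d + 3)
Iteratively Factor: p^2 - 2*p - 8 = (p - 4)*(p + 2)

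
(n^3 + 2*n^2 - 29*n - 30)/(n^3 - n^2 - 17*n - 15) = (n + 6)/(n + 3)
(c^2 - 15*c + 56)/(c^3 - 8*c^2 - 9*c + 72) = (c - 7)/(c^2 - 9)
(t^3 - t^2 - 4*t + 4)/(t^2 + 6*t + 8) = (t^2 - 3*t + 2)/(t + 4)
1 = 1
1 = 1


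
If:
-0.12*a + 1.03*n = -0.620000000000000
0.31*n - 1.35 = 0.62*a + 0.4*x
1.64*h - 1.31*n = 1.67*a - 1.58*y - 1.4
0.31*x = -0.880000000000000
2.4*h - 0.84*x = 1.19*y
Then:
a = -0.69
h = -1.37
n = -0.68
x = -2.84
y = -0.76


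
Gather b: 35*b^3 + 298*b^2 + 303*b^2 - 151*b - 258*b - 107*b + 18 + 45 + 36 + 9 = 35*b^3 + 601*b^2 - 516*b + 108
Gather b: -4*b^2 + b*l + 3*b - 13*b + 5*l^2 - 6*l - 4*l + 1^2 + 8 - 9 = -4*b^2 + b*(l - 10) + 5*l^2 - 10*l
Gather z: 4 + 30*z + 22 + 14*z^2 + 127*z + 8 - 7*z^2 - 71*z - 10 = 7*z^2 + 86*z + 24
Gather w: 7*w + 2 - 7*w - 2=0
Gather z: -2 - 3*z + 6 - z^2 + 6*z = -z^2 + 3*z + 4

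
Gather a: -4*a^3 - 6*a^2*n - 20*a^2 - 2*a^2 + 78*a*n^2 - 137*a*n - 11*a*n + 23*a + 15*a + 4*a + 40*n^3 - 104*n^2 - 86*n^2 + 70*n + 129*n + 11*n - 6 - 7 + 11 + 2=-4*a^3 + a^2*(-6*n - 22) + a*(78*n^2 - 148*n + 42) + 40*n^3 - 190*n^2 + 210*n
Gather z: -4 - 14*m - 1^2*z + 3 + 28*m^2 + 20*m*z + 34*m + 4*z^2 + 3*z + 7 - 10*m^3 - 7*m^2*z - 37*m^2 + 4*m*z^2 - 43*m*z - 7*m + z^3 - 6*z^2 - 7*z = -10*m^3 - 9*m^2 + 13*m + z^3 + z^2*(4*m - 2) + z*(-7*m^2 - 23*m - 5) + 6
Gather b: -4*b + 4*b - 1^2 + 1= 0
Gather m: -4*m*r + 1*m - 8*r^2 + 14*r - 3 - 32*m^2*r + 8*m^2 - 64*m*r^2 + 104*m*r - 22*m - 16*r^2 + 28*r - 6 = m^2*(8 - 32*r) + m*(-64*r^2 + 100*r - 21) - 24*r^2 + 42*r - 9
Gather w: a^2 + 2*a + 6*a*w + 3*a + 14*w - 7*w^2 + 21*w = a^2 + 5*a - 7*w^2 + w*(6*a + 35)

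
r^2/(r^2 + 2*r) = r/(r + 2)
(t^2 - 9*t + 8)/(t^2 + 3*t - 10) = (t^2 - 9*t + 8)/(t^2 + 3*t - 10)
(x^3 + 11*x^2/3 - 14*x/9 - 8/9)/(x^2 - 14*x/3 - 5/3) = (3*x^2 + 10*x - 8)/(3*(x - 5))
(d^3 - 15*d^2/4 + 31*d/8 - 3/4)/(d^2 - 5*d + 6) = (8*d^2 - 14*d + 3)/(8*(d - 3))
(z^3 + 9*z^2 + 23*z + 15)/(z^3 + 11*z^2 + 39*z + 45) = (z + 1)/(z + 3)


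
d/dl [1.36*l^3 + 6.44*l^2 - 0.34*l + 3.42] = 4.08*l^2 + 12.88*l - 0.34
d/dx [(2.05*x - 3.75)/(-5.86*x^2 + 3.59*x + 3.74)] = (12.013*x^2 - 43.95*x + 21.1295)/(34.3396*x^4 - 42.0748*x^3 - 30.9447*x^2 + 26.8532*x + 13.9876)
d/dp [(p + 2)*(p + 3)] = 2*p + 5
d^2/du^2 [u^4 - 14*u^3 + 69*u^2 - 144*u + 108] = 12*u^2 - 84*u + 138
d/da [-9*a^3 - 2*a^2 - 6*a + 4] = -27*a^2 - 4*a - 6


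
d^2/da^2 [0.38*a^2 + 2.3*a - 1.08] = 0.760000000000000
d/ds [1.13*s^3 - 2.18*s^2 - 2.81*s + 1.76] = 3.39*s^2 - 4.36*s - 2.81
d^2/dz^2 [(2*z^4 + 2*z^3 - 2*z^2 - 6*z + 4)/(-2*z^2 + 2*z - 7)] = 4*(-4*z^6 + 12*z^5 - 54*z^4 + 138*z^3 - 318*z^2 - 249*z + 111)/(8*z^6 - 24*z^5 + 108*z^4 - 176*z^3 + 378*z^2 - 294*z + 343)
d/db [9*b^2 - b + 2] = 18*b - 1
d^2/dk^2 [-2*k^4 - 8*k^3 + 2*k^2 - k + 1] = -24*k^2 - 48*k + 4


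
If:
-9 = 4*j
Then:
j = -9/4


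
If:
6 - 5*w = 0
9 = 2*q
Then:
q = 9/2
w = 6/5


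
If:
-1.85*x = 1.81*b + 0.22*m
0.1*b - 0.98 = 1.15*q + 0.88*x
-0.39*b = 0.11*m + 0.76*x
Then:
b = -0.320388349514563*x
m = -5.77316857899382*x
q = -0.793077247783875*x - 0.852173913043478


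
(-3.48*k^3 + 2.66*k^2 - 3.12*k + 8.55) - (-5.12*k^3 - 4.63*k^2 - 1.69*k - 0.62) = 1.64*k^3 + 7.29*k^2 - 1.43*k + 9.17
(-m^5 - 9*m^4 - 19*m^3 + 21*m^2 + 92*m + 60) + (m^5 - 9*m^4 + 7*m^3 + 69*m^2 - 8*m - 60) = -18*m^4 - 12*m^3 + 90*m^2 + 84*m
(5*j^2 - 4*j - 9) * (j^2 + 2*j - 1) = 5*j^4 + 6*j^3 - 22*j^2 - 14*j + 9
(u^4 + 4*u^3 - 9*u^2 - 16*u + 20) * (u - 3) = u^5 + u^4 - 21*u^3 + 11*u^2 + 68*u - 60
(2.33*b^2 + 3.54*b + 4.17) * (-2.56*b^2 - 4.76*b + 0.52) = -5.9648*b^4 - 20.1532*b^3 - 26.314*b^2 - 18.0084*b + 2.1684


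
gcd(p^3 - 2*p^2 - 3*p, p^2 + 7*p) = p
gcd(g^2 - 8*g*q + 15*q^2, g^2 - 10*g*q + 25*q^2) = -g + 5*q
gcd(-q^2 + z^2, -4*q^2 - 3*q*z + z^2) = q + z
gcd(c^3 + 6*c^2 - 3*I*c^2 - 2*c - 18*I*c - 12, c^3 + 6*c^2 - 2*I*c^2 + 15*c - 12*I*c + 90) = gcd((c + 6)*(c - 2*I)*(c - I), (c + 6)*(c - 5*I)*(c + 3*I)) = c + 6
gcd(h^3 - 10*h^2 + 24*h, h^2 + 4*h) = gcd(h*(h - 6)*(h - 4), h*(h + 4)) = h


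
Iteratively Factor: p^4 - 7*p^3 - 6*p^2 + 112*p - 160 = (p + 4)*(p^3 - 11*p^2 + 38*p - 40) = (p - 2)*(p + 4)*(p^2 - 9*p + 20) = (p - 4)*(p - 2)*(p + 4)*(p - 5)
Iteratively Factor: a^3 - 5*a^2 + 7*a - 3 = (a - 1)*(a^2 - 4*a + 3) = (a - 3)*(a - 1)*(a - 1)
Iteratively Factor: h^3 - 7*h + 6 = (h - 2)*(h^2 + 2*h - 3) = (h - 2)*(h + 3)*(h - 1)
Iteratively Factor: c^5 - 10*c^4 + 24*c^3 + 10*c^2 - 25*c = (c + 1)*(c^4 - 11*c^3 + 35*c^2 - 25*c) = (c - 5)*(c + 1)*(c^3 - 6*c^2 + 5*c) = c*(c - 5)*(c + 1)*(c^2 - 6*c + 5) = c*(c - 5)^2*(c + 1)*(c - 1)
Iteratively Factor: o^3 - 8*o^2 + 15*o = (o - 5)*(o^2 - 3*o) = (o - 5)*(o - 3)*(o)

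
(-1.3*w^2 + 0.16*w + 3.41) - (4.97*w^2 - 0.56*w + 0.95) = -6.27*w^2 + 0.72*w + 2.46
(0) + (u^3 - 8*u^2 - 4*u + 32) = u^3 - 8*u^2 - 4*u + 32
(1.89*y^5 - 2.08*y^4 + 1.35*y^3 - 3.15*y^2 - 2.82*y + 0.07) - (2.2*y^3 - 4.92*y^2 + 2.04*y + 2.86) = 1.89*y^5 - 2.08*y^4 - 0.85*y^3 + 1.77*y^2 - 4.86*y - 2.79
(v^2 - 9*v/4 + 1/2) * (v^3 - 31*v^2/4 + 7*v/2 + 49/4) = v^5 - 10*v^4 + 343*v^3/16 + v^2/2 - 413*v/16 + 49/8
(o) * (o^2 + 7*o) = o^3 + 7*o^2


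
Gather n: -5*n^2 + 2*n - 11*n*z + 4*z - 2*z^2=-5*n^2 + n*(2 - 11*z) - 2*z^2 + 4*z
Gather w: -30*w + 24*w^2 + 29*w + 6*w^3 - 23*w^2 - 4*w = 6*w^3 + w^2 - 5*w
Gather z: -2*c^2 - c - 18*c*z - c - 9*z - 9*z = -2*c^2 - 2*c + z*(-18*c - 18)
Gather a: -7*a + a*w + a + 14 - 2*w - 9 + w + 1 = a*(w - 6) - w + 6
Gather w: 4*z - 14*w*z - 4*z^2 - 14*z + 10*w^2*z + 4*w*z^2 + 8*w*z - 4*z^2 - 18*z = 10*w^2*z + w*(4*z^2 - 6*z) - 8*z^2 - 28*z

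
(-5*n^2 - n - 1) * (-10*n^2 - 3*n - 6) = 50*n^4 + 25*n^3 + 43*n^2 + 9*n + 6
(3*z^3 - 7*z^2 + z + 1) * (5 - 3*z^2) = -9*z^5 + 21*z^4 + 12*z^3 - 38*z^2 + 5*z + 5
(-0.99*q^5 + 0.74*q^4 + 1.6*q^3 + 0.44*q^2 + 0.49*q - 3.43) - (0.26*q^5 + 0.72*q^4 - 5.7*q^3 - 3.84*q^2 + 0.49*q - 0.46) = -1.25*q^5 + 0.02*q^4 + 7.3*q^3 + 4.28*q^2 - 2.97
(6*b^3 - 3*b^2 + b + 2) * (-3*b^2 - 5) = -18*b^5 + 9*b^4 - 33*b^3 + 9*b^2 - 5*b - 10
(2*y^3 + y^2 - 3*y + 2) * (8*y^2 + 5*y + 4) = 16*y^5 + 18*y^4 - 11*y^3 + 5*y^2 - 2*y + 8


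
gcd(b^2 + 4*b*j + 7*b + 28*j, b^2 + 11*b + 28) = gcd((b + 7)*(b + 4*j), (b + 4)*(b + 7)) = b + 7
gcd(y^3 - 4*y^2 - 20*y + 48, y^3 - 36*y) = y - 6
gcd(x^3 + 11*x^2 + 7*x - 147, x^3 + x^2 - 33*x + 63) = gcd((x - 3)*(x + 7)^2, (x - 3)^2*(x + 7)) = x^2 + 4*x - 21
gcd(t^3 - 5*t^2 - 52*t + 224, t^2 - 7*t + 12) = t - 4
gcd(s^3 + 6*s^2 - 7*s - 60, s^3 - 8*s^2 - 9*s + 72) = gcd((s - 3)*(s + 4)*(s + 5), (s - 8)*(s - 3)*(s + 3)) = s - 3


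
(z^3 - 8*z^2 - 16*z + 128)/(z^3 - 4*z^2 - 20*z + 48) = (z^2 - 12*z + 32)/(z^2 - 8*z + 12)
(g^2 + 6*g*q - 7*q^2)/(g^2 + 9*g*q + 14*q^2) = (g - q)/(g + 2*q)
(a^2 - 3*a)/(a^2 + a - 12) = a/(a + 4)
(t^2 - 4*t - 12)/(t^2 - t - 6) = (t - 6)/(t - 3)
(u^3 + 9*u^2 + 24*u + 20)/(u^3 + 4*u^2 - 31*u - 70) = (u^2 + 7*u + 10)/(u^2 + 2*u - 35)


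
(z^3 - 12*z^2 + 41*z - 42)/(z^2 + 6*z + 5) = (z^3 - 12*z^2 + 41*z - 42)/(z^2 + 6*z + 5)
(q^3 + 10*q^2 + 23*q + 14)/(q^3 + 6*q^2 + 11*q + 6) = (q + 7)/(q + 3)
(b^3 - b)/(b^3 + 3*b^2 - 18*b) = (b^2 - 1)/(b^2 + 3*b - 18)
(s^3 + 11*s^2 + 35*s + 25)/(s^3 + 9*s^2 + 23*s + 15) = (s + 5)/(s + 3)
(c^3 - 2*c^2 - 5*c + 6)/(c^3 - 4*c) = (c^2 - 4*c + 3)/(c*(c - 2))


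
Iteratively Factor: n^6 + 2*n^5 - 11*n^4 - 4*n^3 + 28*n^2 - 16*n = (n - 2)*(n^5 + 4*n^4 - 3*n^3 - 10*n^2 + 8*n) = (n - 2)*(n + 2)*(n^4 + 2*n^3 - 7*n^2 + 4*n) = (n - 2)*(n - 1)*(n + 2)*(n^3 + 3*n^2 - 4*n) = (n - 2)*(n - 1)^2*(n + 2)*(n^2 + 4*n) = n*(n - 2)*(n - 1)^2*(n + 2)*(n + 4)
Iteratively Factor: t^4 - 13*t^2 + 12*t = (t + 4)*(t^3 - 4*t^2 + 3*t) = (t - 3)*(t + 4)*(t^2 - t) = (t - 3)*(t - 1)*(t + 4)*(t)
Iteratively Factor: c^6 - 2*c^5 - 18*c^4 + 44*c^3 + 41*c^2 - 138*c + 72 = (c + 2)*(c^5 - 4*c^4 - 10*c^3 + 64*c^2 - 87*c + 36) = (c - 3)*(c + 2)*(c^4 - c^3 - 13*c^2 + 25*c - 12) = (c - 3)^2*(c + 2)*(c^3 + 2*c^2 - 7*c + 4) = (c - 3)^2*(c + 2)*(c + 4)*(c^2 - 2*c + 1) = (c - 3)^2*(c - 1)*(c + 2)*(c + 4)*(c - 1)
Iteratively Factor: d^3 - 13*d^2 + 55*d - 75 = (d - 5)*(d^2 - 8*d + 15) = (d - 5)*(d - 3)*(d - 5)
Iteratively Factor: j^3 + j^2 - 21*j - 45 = (j + 3)*(j^2 - 2*j - 15) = (j - 5)*(j + 3)*(j + 3)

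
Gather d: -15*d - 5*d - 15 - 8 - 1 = -20*d - 24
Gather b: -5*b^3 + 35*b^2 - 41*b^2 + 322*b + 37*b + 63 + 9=-5*b^3 - 6*b^2 + 359*b + 72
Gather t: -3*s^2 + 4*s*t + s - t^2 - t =-3*s^2 + s - t^2 + t*(4*s - 1)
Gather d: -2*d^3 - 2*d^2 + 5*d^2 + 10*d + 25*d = -2*d^3 + 3*d^2 + 35*d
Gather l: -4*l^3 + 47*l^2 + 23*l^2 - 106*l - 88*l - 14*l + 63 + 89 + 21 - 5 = -4*l^3 + 70*l^2 - 208*l + 168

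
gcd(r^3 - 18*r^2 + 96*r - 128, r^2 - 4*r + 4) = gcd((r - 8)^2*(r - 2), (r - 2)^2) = r - 2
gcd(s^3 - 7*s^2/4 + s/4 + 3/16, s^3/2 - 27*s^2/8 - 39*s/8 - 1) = s + 1/4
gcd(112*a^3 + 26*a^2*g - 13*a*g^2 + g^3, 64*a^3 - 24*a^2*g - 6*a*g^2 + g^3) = 8*a - g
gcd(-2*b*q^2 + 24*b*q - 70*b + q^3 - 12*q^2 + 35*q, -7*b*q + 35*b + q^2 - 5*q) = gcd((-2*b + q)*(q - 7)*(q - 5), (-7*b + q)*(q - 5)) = q - 5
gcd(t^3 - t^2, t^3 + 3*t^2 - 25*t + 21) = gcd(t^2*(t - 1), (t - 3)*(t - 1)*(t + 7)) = t - 1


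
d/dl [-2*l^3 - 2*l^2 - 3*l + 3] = -6*l^2 - 4*l - 3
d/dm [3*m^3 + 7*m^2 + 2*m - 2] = 9*m^2 + 14*m + 2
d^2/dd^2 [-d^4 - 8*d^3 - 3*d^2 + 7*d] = -12*d^2 - 48*d - 6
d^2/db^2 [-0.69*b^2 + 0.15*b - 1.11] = -1.38000000000000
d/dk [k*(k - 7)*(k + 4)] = 3*k^2 - 6*k - 28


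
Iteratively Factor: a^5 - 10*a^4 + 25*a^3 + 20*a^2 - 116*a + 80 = (a - 1)*(a^4 - 9*a^3 + 16*a^2 + 36*a - 80) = (a - 4)*(a - 1)*(a^3 - 5*a^2 - 4*a + 20) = (a - 4)*(a - 1)*(a + 2)*(a^2 - 7*a + 10) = (a - 4)*(a - 2)*(a - 1)*(a + 2)*(a - 5)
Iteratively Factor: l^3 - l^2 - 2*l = (l - 2)*(l^2 + l) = (l - 2)*(l + 1)*(l)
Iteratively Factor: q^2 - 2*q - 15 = (q - 5)*(q + 3)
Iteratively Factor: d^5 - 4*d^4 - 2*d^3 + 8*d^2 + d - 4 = (d - 1)*(d^4 - 3*d^3 - 5*d^2 + 3*d + 4) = (d - 4)*(d - 1)*(d^3 + d^2 - d - 1) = (d - 4)*(d - 1)^2*(d^2 + 2*d + 1) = (d - 4)*(d - 1)^2*(d + 1)*(d + 1)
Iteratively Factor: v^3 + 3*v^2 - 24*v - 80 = (v + 4)*(v^2 - v - 20) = (v + 4)^2*(v - 5)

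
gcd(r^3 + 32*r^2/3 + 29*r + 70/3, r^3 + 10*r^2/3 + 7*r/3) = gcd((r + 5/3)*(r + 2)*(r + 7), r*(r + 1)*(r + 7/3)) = 1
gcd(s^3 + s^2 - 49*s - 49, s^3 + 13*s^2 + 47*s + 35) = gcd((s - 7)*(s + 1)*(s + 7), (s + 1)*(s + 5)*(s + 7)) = s^2 + 8*s + 7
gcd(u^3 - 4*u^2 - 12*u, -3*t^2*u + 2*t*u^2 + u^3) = u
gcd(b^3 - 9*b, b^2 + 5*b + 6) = b + 3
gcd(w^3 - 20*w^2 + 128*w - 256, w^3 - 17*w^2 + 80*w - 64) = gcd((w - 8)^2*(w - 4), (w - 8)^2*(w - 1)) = w^2 - 16*w + 64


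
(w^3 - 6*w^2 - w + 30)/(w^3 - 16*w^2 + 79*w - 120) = (w + 2)/(w - 8)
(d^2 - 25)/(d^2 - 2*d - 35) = (d - 5)/(d - 7)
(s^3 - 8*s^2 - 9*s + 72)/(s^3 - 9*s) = (s - 8)/s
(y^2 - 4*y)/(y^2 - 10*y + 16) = y*(y - 4)/(y^2 - 10*y + 16)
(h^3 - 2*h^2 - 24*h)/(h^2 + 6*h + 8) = h*(h - 6)/(h + 2)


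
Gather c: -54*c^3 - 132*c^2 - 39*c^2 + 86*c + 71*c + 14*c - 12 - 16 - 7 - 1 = -54*c^3 - 171*c^2 + 171*c - 36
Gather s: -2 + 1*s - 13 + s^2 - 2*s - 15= s^2 - s - 30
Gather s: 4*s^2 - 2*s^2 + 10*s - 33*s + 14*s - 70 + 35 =2*s^2 - 9*s - 35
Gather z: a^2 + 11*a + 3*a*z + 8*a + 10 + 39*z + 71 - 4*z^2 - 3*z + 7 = a^2 + 19*a - 4*z^2 + z*(3*a + 36) + 88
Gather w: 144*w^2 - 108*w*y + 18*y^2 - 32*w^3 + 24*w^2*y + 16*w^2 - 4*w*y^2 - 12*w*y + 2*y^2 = -32*w^3 + w^2*(24*y + 160) + w*(-4*y^2 - 120*y) + 20*y^2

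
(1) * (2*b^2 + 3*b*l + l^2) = 2*b^2 + 3*b*l + l^2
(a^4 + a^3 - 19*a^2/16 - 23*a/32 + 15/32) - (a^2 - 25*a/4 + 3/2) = a^4 + a^3 - 35*a^2/16 + 177*a/32 - 33/32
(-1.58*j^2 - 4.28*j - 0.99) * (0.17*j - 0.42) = -0.2686*j^3 - 0.0640000000000002*j^2 + 1.6293*j + 0.4158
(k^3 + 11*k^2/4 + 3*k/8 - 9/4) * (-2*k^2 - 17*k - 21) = -2*k^5 - 45*k^4/2 - 137*k^3/2 - 477*k^2/8 + 243*k/8 + 189/4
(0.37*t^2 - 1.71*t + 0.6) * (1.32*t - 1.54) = 0.4884*t^3 - 2.827*t^2 + 3.4254*t - 0.924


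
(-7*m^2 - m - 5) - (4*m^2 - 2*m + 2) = -11*m^2 + m - 7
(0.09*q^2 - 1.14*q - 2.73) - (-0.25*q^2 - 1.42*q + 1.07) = 0.34*q^2 + 0.28*q - 3.8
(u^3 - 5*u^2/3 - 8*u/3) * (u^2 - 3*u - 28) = u^5 - 14*u^4/3 - 77*u^3/3 + 164*u^2/3 + 224*u/3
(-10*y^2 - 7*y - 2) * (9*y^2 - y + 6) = -90*y^4 - 53*y^3 - 71*y^2 - 40*y - 12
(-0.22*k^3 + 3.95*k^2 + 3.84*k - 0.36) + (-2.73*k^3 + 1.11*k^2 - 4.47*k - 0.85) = -2.95*k^3 + 5.06*k^2 - 0.63*k - 1.21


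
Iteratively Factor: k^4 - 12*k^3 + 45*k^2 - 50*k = (k)*(k^3 - 12*k^2 + 45*k - 50) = k*(k - 5)*(k^2 - 7*k + 10) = k*(k - 5)*(k - 2)*(k - 5)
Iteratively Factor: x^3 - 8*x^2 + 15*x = (x)*(x^2 - 8*x + 15) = x*(x - 5)*(x - 3)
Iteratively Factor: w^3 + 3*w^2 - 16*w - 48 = (w - 4)*(w^2 + 7*w + 12) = (w - 4)*(w + 3)*(w + 4)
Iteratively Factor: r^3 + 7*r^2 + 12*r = (r)*(r^2 + 7*r + 12) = r*(r + 3)*(r + 4)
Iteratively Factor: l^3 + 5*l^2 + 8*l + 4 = (l + 2)*(l^2 + 3*l + 2) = (l + 2)^2*(l + 1)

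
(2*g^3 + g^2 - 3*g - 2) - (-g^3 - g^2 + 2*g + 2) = 3*g^3 + 2*g^2 - 5*g - 4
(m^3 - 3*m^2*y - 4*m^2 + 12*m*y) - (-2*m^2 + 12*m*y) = m^3 - 3*m^2*y - 2*m^2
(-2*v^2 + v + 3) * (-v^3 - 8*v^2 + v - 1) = 2*v^5 + 15*v^4 - 13*v^3 - 21*v^2 + 2*v - 3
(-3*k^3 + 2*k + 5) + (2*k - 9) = -3*k^3 + 4*k - 4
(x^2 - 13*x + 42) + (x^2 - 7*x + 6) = 2*x^2 - 20*x + 48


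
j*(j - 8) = j^2 - 8*j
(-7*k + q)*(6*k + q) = -42*k^2 - k*q + q^2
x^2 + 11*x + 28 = (x + 4)*(x + 7)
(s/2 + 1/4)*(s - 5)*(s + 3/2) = s^3/2 - 3*s^2/2 - 37*s/8 - 15/8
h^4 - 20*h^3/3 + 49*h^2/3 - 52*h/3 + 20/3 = (h - 2)^2*(h - 5/3)*(h - 1)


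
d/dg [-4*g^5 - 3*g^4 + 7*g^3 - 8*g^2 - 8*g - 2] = -20*g^4 - 12*g^3 + 21*g^2 - 16*g - 8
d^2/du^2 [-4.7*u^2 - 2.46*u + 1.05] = -9.40000000000000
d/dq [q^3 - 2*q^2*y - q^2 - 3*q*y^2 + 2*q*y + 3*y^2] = 3*q^2 - 4*q*y - 2*q - 3*y^2 + 2*y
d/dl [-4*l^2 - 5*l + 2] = -8*l - 5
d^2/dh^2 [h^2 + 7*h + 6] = 2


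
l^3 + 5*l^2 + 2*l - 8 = (l - 1)*(l + 2)*(l + 4)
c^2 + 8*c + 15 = (c + 3)*(c + 5)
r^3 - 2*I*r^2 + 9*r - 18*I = (r - 3*I)*(r - 2*I)*(r + 3*I)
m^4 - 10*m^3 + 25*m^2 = m^2*(m - 5)^2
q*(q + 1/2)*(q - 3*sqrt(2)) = q^3 - 3*sqrt(2)*q^2 + q^2/2 - 3*sqrt(2)*q/2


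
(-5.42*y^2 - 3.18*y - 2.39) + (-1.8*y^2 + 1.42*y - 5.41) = -7.22*y^2 - 1.76*y - 7.8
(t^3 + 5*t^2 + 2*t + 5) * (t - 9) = t^4 - 4*t^3 - 43*t^2 - 13*t - 45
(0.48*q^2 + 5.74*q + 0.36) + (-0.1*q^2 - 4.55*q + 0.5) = 0.38*q^2 + 1.19*q + 0.86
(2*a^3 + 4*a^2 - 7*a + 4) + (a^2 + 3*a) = 2*a^3 + 5*a^2 - 4*a + 4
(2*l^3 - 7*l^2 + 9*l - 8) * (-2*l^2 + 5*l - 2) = -4*l^5 + 24*l^4 - 57*l^3 + 75*l^2 - 58*l + 16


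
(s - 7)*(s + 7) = s^2 - 49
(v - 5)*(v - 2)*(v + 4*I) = v^3 - 7*v^2 + 4*I*v^2 + 10*v - 28*I*v + 40*I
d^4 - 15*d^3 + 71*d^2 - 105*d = d*(d - 7)*(d - 5)*(d - 3)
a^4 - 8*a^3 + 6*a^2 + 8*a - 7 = (a - 7)*(a - 1)^2*(a + 1)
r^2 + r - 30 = (r - 5)*(r + 6)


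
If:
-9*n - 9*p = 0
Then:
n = -p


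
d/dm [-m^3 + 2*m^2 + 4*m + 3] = -3*m^2 + 4*m + 4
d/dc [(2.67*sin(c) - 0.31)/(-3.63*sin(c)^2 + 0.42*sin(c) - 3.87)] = (9.6921*sin(c)^2 - 2.2506*sin(c) - 10.2027)*cos(c)/(13.1769*sin(c)^4 - 3.0492*sin(c)^3 + 28.2726*sin(c)^2 - 3.2508*sin(c) + 14.9769)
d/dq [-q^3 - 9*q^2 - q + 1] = -3*q^2 - 18*q - 1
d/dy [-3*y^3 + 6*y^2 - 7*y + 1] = -9*y^2 + 12*y - 7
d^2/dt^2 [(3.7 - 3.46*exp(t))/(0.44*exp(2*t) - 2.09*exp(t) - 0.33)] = (-0.669856*exp(4*t) - 0.316535999999996*exp(3*t) - 13.221912*exp(2*t) + 20.697292*exp(t) - 2.928684)*exp(t)/(0.085184*exp(6*t) - 1.213872*exp(5*t) + 5.574228*exp(4*t) - 7.308521*exp(3*t) - 4.180671*exp(2*t) - 0.682803*exp(t) - 0.035937)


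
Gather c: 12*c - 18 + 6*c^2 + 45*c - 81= 6*c^2 + 57*c - 99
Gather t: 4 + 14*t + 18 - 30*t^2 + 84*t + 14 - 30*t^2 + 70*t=-60*t^2 + 168*t + 36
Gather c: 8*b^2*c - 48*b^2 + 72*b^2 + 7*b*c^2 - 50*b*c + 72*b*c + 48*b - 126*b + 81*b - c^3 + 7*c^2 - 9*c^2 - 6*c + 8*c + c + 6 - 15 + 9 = 24*b^2 + 3*b - c^3 + c^2*(7*b - 2) + c*(8*b^2 + 22*b + 3)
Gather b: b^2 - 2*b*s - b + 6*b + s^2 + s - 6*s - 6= b^2 + b*(5 - 2*s) + s^2 - 5*s - 6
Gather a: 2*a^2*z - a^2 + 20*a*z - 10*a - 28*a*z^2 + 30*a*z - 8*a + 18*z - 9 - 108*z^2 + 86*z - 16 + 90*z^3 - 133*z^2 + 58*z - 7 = a^2*(2*z - 1) + a*(-28*z^2 + 50*z - 18) + 90*z^3 - 241*z^2 + 162*z - 32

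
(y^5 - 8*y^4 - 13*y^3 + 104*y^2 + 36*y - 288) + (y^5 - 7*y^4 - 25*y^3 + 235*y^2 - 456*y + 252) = 2*y^5 - 15*y^4 - 38*y^3 + 339*y^2 - 420*y - 36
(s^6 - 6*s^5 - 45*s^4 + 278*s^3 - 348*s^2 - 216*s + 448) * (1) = s^6 - 6*s^5 - 45*s^4 + 278*s^3 - 348*s^2 - 216*s + 448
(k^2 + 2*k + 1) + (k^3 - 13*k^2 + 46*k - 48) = k^3 - 12*k^2 + 48*k - 47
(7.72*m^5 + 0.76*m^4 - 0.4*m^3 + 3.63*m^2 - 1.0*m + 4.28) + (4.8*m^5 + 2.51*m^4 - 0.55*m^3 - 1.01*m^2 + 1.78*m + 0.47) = 12.52*m^5 + 3.27*m^4 - 0.95*m^3 + 2.62*m^2 + 0.78*m + 4.75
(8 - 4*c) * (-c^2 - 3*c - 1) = 4*c^3 + 4*c^2 - 20*c - 8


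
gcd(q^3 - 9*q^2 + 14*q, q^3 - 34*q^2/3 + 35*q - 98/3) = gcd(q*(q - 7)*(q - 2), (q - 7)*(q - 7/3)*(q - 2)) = q^2 - 9*q + 14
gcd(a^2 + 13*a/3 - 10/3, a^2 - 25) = a + 5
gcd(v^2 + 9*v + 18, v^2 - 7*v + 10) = 1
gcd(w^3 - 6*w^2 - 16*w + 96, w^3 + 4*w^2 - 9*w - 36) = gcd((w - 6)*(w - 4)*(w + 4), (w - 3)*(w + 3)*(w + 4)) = w + 4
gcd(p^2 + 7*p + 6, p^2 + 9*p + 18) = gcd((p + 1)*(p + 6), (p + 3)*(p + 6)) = p + 6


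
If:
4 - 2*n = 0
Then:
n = 2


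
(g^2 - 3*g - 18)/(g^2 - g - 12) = (g - 6)/(g - 4)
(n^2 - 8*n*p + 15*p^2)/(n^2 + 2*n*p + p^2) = (n^2 - 8*n*p + 15*p^2)/(n^2 + 2*n*p + p^2)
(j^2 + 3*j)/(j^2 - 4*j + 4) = j*(j + 3)/(j^2 - 4*j + 4)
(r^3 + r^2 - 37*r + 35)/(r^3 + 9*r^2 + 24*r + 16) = (r^3 + r^2 - 37*r + 35)/(r^3 + 9*r^2 + 24*r + 16)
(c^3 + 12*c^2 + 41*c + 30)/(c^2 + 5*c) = c + 7 + 6/c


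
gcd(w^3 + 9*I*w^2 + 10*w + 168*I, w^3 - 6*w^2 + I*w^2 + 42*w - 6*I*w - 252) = w + 7*I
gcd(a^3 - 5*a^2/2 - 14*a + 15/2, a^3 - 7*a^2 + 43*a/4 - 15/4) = a^2 - 11*a/2 + 5/2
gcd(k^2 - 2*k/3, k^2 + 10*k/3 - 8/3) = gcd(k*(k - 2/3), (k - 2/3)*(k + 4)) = k - 2/3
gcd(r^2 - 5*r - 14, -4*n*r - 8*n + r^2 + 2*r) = r + 2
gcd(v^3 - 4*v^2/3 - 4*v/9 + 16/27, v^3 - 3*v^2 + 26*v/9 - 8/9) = v^2 - 2*v + 8/9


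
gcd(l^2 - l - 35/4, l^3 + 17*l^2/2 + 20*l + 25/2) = l + 5/2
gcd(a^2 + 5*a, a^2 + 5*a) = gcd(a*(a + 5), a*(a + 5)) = a^2 + 5*a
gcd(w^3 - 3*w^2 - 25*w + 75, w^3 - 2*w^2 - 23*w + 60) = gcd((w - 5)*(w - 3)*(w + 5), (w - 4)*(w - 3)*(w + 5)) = w^2 + 2*w - 15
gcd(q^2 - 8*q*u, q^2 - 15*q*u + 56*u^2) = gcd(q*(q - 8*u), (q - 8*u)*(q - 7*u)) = q - 8*u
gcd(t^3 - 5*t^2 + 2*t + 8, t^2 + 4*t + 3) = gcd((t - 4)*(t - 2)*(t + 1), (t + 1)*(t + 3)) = t + 1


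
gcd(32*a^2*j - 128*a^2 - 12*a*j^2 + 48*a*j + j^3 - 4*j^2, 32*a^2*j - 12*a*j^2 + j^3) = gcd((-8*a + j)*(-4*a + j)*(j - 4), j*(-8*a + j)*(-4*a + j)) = 32*a^2 - 12*a*j + j^2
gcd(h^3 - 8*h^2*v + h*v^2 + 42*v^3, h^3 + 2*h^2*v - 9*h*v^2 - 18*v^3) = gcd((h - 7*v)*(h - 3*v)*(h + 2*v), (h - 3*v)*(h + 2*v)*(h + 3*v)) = -h^2 + h*v + 6*v^2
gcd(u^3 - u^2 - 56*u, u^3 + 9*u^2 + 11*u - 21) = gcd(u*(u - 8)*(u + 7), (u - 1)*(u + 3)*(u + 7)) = u + 7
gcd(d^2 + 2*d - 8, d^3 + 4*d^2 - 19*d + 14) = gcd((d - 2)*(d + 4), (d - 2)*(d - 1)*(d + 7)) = d - 2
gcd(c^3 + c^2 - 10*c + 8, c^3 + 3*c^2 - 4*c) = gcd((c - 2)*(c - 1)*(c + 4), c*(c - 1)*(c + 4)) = c^2 + 3*c - 4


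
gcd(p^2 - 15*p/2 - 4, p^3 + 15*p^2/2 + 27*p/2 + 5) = p + 1/2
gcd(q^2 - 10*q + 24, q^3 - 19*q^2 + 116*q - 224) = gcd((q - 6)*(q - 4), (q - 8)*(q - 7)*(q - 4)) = q - 4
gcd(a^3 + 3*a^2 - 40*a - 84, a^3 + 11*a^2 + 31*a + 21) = a + 7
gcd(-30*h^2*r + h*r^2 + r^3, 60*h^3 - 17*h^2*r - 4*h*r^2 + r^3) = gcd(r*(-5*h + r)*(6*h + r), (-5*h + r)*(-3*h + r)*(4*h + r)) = -5*h + r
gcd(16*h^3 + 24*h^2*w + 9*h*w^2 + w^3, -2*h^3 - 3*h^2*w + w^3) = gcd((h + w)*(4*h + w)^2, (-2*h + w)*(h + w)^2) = h + w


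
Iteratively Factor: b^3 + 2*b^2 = (b)*(b^2 + 2*b) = b*(b + 2)*(b)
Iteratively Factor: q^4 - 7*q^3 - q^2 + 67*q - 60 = (q - 1)*(q^3 - 6*q^2 - 7*q + 60) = (q - 5)*(q - 1)*(q^2 - q - 12) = (q - 5)*(q - 4)*(q - 1)*(q + 3)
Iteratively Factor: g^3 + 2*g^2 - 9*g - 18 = (g - 3)*(g^2 + 5*g + 6) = (g - 3)*(g + 3)*(g + 2)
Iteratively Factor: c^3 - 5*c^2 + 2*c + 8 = (c - 4)*(c^2 - c - 2) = (c - 4)*(c + 1)*(c - 2)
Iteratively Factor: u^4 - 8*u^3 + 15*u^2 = (u)*(u^3 - 8*u^2 + 15*u) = u*(u - 5)*(u^2 - 3*u) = u^2*(u - 5)*(u - 3)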